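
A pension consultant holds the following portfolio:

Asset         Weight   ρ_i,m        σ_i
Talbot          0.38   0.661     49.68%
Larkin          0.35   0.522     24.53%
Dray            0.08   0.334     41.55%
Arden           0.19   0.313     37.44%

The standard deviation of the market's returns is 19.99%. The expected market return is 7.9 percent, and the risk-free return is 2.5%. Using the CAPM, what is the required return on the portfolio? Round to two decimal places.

7.98%

β_Talbot = 0.661 × 49.68% / 19.99% = 1.6427
β_Larkin = 0.522 × 24.53% / 19.99% = 0.6406
β_Dray = 0.334 × 41.55% / 19.99% = 0.6942
β_Arden = 0.313 × 37.44% / 19.99% = 0.5862
β_P = Σ w_i β_i = 0.38×1.6427 + 0.35×0.6406 + 0.08×0.6942 + 0.19×0.5862 = 1.0154
MRP = 7.9% − 2.5% = 5.40%
E(R_P) = R_f + β_P × MRP = 2.5% + 1.0154 × 5.4% = 7.98%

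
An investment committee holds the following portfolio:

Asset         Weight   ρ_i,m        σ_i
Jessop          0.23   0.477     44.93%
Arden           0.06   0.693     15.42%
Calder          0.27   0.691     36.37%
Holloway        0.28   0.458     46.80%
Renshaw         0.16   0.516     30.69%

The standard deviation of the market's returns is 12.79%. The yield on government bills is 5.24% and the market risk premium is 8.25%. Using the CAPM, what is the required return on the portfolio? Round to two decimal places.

β_Jessop = 0.477 × 44.93% / 12.79% = 1.6757
β_Arden = 0.693 × 15.42% / 12.79% = 0.8355
β_Calder = 0.691 × 36.37% / 12.79% = 1.9649
β_Holloway = 0.458 × 46.80% / 12.79% = 1.6759
β_Renshaw = 0.516 × 30.69% / 12.79% = 1.2382
β_P = Σ w_i β_i = 0.23×1.6757 + 0.06×0.8355 + 0.27×1.9649 + 0.28×1.6759 + 0.16×1.2382 = 1.6334
E(R_P) = R_f + β_P × MRP = 5.24% + 1.6334 × 8.25% = 18.72%

18.72%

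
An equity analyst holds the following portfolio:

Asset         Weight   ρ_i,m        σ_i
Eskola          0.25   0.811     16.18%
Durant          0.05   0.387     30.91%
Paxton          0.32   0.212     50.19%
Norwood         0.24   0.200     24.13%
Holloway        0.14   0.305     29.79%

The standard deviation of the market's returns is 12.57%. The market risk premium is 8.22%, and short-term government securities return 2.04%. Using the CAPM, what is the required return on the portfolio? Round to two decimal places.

8.39%

β_Eskola = 0.811 × 16.18% / 12.57% = 1.0439
β_Durant = 0.387 × 30.91% / 12.57% = 0.9516
β_Paxton = 0.212 × 50.19% / 12.57% = 0.8465
β_Norwood = 0.200 × 24.13% / 12.57% = 0.3839
β_Holloway = 0.305 × 29.79% / 12.57% = 0.7228
β_P = Σ w_i β_i = 0.25×1.0439 + 0.05×0.9516 + 0.32×0.8465 + 0.24×0.3839 + 0.14×0.7228 = 0.7728
E(R_P) = R_f + β_P × MRP = 2.04% + 0.7728 × 8.22% = 8.39%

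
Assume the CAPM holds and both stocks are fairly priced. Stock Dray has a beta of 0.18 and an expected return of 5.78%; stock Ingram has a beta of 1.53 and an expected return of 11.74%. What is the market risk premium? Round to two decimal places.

4.41%

Both satisfy E(R) = R_f + β·MRP, so the slope of the SML is
MRP = (11.74% − 5.78%) / (1.53 − 0.18) = 5.96% / 1.35 = 4.4148%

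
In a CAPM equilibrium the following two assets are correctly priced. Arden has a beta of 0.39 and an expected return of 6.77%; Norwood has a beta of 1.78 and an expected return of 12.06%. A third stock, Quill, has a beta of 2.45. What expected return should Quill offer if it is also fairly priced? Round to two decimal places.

MRP (SML slope) = (12.06% − 6.77%) / (1.78 − 0.39) = 5.29% / 1.39 = 3.8058%
R_f (intercept) = 6.77% − 0.39 × 3.8058% = 5.2857%
E(R_Quill) = R_f + β × MRP = 5.2857% + 2.45 × 3.8058% = 14.61%

14.61%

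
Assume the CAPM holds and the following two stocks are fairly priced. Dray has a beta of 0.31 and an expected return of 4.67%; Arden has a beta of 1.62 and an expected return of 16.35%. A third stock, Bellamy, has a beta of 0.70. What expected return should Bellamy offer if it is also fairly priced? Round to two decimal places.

8.15%

MRP (SML slope) = (16.35% − 4.67%) / (1.62 − 0.31) = 11.68% / 1.31 = 8.9160%
R_f (intercept) = 4.67% − 0.31 × 8.9160% = 1.9060%
E(R_Bellamy) = R_f + β × MRP = 1.9060% + 0.70 × 8.9160% = 8.15%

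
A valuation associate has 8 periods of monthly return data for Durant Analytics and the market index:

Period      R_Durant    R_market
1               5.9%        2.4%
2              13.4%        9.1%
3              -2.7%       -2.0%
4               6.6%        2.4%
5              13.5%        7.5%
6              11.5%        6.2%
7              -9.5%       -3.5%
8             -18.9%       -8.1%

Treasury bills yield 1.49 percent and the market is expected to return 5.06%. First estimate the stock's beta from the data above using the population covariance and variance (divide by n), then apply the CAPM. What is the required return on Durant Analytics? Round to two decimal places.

8.47%

Mean R_i = (5.9 + 13.4 − 2.7 + 6.6 + 13.5 + 11.5 − 9.5 − 18.9) / 8 = 2.4750%
Mean R_m = (2.4 + 9.1 − 2.0 + 2.4 + 7.5 + 6.2 − 3.5 − 8.1) / 8 = 1.7500%
Σ(R_i − R̄_i)(R_m − R̄_m) = 481.5800  ⇒  Cov = 481.5800 / 8 = 60.1975
Σ(R_m − R̄_m)² = 246.3800  ⇒  Var(R_m) = 246.3800 / 8 = 30.7975
β = Cov / Var(R_m) = 60.1975 / 30.7975 = 1.9546
MRP = 5.06% − 1.49% = 3.57%
E(R) = R_f + β × MRP = 1.49% + 1.9546 × 3.57% = 8.47%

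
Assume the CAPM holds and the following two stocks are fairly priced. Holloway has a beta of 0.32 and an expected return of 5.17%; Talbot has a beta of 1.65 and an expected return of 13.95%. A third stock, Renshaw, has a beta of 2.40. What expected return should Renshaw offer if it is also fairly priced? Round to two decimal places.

MRP (SML slope) = (13.95% − 5.17%) / (1.65 − 0.32) = 8.78% / 1.33 = 6.6015%
R_f (intercept) = 5.17% − 0.32 × 6.6015% = 3.0575%
E(R_Renshaw) = R_f + β × MRP = 3.0575% + 2.40 × 6.6015% = 18.90%

18.90%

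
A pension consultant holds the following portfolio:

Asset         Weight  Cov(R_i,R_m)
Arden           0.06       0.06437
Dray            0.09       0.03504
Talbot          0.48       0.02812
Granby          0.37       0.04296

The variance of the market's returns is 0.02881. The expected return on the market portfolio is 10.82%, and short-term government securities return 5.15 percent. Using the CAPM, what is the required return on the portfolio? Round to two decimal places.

β_Arden = 0.06437 / 0.02881 = 2.2343
β_Dray = 0.03504 / 0.02881 = 1.2162
β_Talbot = 0.02812 / 0.02881 = 0.9760
β_Granby = 0.04296 / 0.02881 = 1.4911
β_P = Σ w_i β_i = 0.06×2.2343 + 0.09×1.2162 + 0.48×0.9760 + 0.37×1.4911 = 1.2637
MRP = 10.82% − 5.15% = 5.67%
E(R_P) = R_f + β_P × MRP = 5.15% + 1.2637 × 5.67% = 12.32%

12.32%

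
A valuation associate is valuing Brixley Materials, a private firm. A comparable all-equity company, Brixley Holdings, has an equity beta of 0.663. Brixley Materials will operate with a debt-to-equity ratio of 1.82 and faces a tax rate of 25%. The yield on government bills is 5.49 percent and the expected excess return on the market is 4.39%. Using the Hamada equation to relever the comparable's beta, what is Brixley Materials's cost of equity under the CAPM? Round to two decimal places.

12.37%

β_L = β_U × [1 + (1 − t)(D/E)] = 0.663 × [1 + (1 − 0.25) × 1.82]
    = 0.663 × [1 + 0.75 × 1.82] = 0.663 × 2.3650 = 1.5680
E(R) = R_f + β_L × MRP = 5.49% + 1.5680 × 4.39% = 12.37%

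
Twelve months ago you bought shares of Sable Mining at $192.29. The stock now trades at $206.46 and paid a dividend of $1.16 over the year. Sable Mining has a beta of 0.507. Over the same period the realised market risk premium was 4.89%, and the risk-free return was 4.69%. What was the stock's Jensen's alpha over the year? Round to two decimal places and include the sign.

+0.80%

Realised HPR = (P1 + D1 − P0) / P0 = (206.46 + 1.16 − 192.29) / 192.29 = 15.33 / 192.29 = 7.9723%
CAPM required = R_f + β·MRP = 4.69% + 0.507 × 4.89% = 7.16923%
α = realised − required = 7.9723% − 7.16923% = +0.80%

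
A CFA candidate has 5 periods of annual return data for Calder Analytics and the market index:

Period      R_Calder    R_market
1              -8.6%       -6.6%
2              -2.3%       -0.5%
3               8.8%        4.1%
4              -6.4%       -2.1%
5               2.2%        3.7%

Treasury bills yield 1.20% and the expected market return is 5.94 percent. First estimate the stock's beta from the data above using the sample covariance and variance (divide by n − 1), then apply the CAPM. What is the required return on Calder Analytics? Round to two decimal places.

8.09%

Mean R_i = (-8.6 − 2.3 + 8.8 − 6.4 + 2.2) / 5 = -1.2600%
Mean R_m = (-6.6 − 0.5 + 4.1 − 2.1 + 3.7) / 5 = -0.2800%
Σ(R_i − R̄_i)(R_m − R̄_m) = 113.8060  ⇒  Cov = 113.8060 / 4 = 28.4515
Σ(R_m − R̄_m)² = 78.3280  ⇒  Var(R_m) = 78.3280 / 4 = 19.5820
β = Cov / Var(R_m) = 28.4515 / 19.5820 = 1.4529
MRP = 5.94% − 1.20% = 4.74%
E(R) = R_f + β × MRP = 1.20% + 1.4529 × 4.74% = 8.09%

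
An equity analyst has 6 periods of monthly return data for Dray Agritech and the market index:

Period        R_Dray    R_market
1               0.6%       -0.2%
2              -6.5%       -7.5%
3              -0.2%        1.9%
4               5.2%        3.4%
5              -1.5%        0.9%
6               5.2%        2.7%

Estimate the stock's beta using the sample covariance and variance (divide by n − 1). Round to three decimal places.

Mean R_i = (0.6 − 6.5 − 0.2 + 5.2 − 1.5 + 5.2) / 6 = 0.4667%
Mean R_m = (-0.2 − 7.5 + 1.9 + 3.4 + 0.9 + 2.7) / 6 = 0.2000%
Σ(R_i − R̄_i)(R_m − R̄_m) = 78.0600  ⇒  Cov = 78.0600 / 5 = 15.6120
Σ(R_m − R̄_m)² = 79.3200  ⇒  Var(R_m) = 79.3200 / 5 = 15.8640
β = Cov / Var(R_m) = 15.6120 / 15.8640 = 0.9841

0.984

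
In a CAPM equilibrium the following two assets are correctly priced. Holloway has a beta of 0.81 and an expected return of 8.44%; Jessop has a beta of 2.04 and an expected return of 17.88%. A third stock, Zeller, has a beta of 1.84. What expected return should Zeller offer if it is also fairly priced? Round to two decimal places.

16.35%

MRP (SML slope) = (17.88% − 8.44%) / (2.04 − 0.81) = 9.44% / 1.23 = 7.6748%
R_f (intercept) = 8.44% − 0.81 × 7.6748% = 2.2234%
E(R_Zeller) = R_f + β × MRP = 2.2234% + 1.84 × 7.6748% = 16.35%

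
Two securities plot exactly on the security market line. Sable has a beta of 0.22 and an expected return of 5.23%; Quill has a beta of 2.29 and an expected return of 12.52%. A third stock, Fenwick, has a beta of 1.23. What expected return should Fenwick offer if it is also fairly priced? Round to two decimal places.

8.79%

MRP (SML slope) = (12.52% − 5.23%) / (2.29 − 0.22) = 7.29% / 2.07 = 3.5217%
R_f (intercept) = 5.23% − 0.22 × 3.5217% = 4.4552%
E(R_Fenwick) = R_f + β × MRP = 4.4552% + 1.23 × 3.5217% = 8.79%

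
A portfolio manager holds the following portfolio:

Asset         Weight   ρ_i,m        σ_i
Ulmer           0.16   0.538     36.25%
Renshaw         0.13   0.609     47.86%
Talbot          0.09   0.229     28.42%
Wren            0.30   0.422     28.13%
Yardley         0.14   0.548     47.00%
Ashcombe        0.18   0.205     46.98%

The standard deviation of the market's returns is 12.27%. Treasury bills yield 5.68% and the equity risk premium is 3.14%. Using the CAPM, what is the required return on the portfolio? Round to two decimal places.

β_Ulmer = 0.538 × 36.25% / 12.27% = 1.5894
β_Renshaw = 0.609 × 47.86% / 12.27% = 2.3754
β_Talbot = 0.229 × 28.42% / 12.27% = 0.5304
β_Wren = 0.422 × 28.13% / 12.27% = 0.9675
β_Yardley = 0.548 × 47.00% / 12.27% = 2.0991
β_Ashcombe = 0.205 × 46.98% / 12.27% = 0.7849
β_P = Σ w_i β_i = 0.16×1.5894 + 0.13×2.3754 + 0.09×0.5304 + 0.30×0.9675 + 0.14×2.0991 + 0.18×0.7849 = 1.3362
E(R_P) = R_f + β_P × MRP = 5.68% + 1.3362 × 3.14% = 9.88%

9.88%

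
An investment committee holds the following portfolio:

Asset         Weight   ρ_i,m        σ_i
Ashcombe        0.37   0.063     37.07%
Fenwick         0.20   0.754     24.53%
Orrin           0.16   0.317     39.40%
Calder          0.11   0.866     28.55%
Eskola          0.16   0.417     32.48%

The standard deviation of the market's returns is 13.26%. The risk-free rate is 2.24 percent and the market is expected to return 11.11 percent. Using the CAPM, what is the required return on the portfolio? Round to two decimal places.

β_Ashcombe = 0.063 × 37.07% / 13.26% = 0.1761
β_Fenwick = 0.754 × 24.53% / 13.26% = 1.3948
β_Orrin = 0.317 × 39.40% / 13.26% = 0.9419
β_Calder = 0.866 × 28.55% / 13.26% = 1.8646
β_Eskola = 0.417 × 32.48% / 13.26% = 1.0214
β_P = Σ w_i β_i = 0.37×0.1761 + 0.20×1.3948 + 0.16×0.9419 + 0.11×1.8646 + 0.16×1.0214 = 0.8634
MRP = 11.11% − 2.24% = 8.87%
E(R_P) = R_f + β_P × MRP = 2.24% + 0.8634 × 8.87% = 9.90%

9.90%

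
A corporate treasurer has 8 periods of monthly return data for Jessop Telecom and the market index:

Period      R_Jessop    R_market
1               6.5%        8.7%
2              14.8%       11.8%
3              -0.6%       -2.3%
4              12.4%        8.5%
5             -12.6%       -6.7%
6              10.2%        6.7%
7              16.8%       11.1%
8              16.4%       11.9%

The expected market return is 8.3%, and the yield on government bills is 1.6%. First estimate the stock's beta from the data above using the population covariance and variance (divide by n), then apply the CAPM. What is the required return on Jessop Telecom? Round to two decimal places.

Mean R_i = (6.5 + 14.8 − 0.6 + 12.4 − 12.6 + 10.2 + 16.8 + 16.4) / 8 = 7.9875%
Mean R_m = (8.7 + 11.8 − 2.3 + 8.5 − 6.7 + 6.7 + 11.1 + 11.9) / 8 = 6.2125%
Σ(R_i − R̄_i)(R_m − R̄_m) = 475.3913  ⇒  Cov = 475.3913 / 8 = 59.4239
Σ(R_m − R̄_m)² = 338.3088  ⇒  Var(R_m) = 338.3088 / 8 = 42.2886
β = Cov / Var(R_m) = 59.4239 / 42.2886 = 1.4052
MRP = 8.3% − 1.6% = 6.70%
E(R) = R_f + β × MRP = 1.6% + 1.4052 × 6.7% = 11.01%

11.01%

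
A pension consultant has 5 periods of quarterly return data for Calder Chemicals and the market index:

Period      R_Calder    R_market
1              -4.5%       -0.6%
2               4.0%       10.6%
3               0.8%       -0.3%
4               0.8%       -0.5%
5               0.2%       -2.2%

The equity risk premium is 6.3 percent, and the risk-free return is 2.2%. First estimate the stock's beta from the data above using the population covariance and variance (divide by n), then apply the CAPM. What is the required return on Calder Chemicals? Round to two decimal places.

Mean R_i = (-4.5 + 4.0 + 0.8 + 0.8 + 0.2) / 5 = 0.2600%
Mean R_m = (-0.6 + 10.6 − 0.3 − 0.5 − 2.2) / 5 = 1.4000%
Σ(R_i − R̄_i)(R_m − R̄_m) = 42.2000  ⇒  Cov = 42.2000 / 5 = 8.4400
Σ(R_m − R̄_m)² = 108.1000  ⇒  Var(R_m) = 108.1000 / 5 = 21.6200
β = Cov / Var(R_m) = 8.4400 / 21.6200 = 0.3904
E(R) = R_f + β × MRP = 2.2% + 0.3904 × 6.3% = 4.66%

4.66%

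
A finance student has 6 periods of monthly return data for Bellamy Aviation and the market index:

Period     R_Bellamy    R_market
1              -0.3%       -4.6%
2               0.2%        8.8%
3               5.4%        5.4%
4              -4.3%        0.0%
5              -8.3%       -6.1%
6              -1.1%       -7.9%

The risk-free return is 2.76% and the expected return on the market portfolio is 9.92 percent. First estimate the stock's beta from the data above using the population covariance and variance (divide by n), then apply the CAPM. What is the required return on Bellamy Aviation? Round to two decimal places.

5.49%

Mean R_i = (-0.3 + 0.2 + 5.4 − 4.3 − 8.3 − 1.1) / 6 = -1.4000%
Mean R_m = (-4.6 + 8.8 + 5.4 + 0.0 − 6.1 − 7.9) / 6 = -0.7333%
Σ(R_i − R̄_i)(R_m − R̄_m) = 85.4600  ⇒  Cov = 85.4600 / 6 = 14.2433
Σ(R_m − R̄_m)² = 224.1533  ⇒  Var(R_m) = 224.1533 / 6 = 37.3589
β = Cov / Var(R_m) = 14.2433 / 37.3589 = 0.3813
MRP = 9.92% − 2.76% = 7.16%
E(R) = R_f + β × MRP = 2.76% + 0.3813 × 7.16% = 5.49%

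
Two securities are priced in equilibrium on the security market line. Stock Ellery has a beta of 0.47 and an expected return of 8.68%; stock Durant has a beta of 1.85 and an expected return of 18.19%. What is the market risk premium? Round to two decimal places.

Both satisfy E(R) = R_f + β·MRP, so the slope of the SML is
MRP = (18.19% − 8.68%) / (1.85 − 0.47) = 9.51% / 1.38 = 6.8913%

6.89%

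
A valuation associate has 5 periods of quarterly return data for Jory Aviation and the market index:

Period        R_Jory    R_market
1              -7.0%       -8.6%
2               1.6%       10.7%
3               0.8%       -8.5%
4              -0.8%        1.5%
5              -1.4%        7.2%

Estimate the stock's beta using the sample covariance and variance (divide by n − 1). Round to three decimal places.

Mean R_i = (-7.0 + 1.6 + 0.8 − 0.8 − 1.4) / 5 = -1.3600%
Mean R_m = (-8.6 + 10.7 − 8.5 + 1.5 + 7.2) / 5 = 0.4600%
Σ(R_i − R̄_i)(R_m − R̄_m) = 62.3680  ⇒  Cov = 62.3680 / 4 = 15.5920
Σ(R_m − R̄_m)² = 313.7320  ⇒  Var(R_m) = 313.7320 / 4 = 78.4330
β = Cov / Var(R_m) = 15.5920 / 78.4330 = 0.1988

0.199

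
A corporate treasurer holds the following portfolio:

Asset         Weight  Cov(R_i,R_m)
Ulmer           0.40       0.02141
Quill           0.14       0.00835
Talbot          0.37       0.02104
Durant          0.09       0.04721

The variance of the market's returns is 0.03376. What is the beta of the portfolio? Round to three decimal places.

β_Ulmer = 0.02141 / 0.03376 = 0.6342
β_Quill = 0.00835 / 0.03376 = 0.2473
β_Talbot = 0.02104 / 0.03376 = 0.6232
β_Durant = 0.04721 / 0.03376 = 1.3984
β_P = Σ w_i β_i = 0.40×0.6342 + 0.14×0.2473 + 0.37×0.6232 + 0.09×1.3984 = 0.6447

0.645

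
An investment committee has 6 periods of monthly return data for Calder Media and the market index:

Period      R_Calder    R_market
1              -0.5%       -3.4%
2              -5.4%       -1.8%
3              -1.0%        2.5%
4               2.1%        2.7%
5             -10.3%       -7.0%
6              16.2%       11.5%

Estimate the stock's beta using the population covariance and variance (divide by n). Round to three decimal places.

1.320

Mean R_i = (-0.5 − 5.4 − 1.0 + 2.1 − 10.3 + 16.2) / 6 = 0.1833%
Mean R_m = (-3.4 − 1.8 + 2.5 + 2.7 − 7.0 + 11.5) / 6 = 0.7500%
Σ(R_i − R̄_i)(R_m − R̄_m) = 272.1650  ⇒  Cov = 272.1650 / 6 = 45.3608
Σ(R_m − R̄_m)² = 206.2150  ⇒  Var(R_m) = 206.2150 / 6 = 34.3692
β = Cov / Var(R_m) = 45.3608 / 34.3692 = 1.3198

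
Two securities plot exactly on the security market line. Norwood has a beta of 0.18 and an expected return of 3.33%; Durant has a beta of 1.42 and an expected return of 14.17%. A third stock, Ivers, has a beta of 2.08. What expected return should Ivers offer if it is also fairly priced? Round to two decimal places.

19.94%

MRP (SML slope) = (14.17% − 3.33%) / (1.42 − 0.18) = 10.84% / 1.24 = 8.7419%
R_f (intercept) = 3.33% − 0.18 × 8.7419% = 1.7565%
E(R_Ivers) = R_f + β × MRP = 1.7565% + 2.08 × 8.7419% = 19.94%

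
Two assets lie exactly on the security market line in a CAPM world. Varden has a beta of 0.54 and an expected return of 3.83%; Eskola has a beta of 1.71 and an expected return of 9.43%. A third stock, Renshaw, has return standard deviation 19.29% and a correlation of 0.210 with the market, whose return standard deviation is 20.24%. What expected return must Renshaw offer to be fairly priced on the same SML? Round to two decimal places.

MRP = (9.43% − 3.83%) / (1.71 − 0.54) = 4.7863%
R_f = 3.83% − 0.54 × 4.7863% = 1.2454%
β_Renshaw = ρ·σ_i/σ_m = 0.210 × 19.29 / 20.24 = 0.2001
E(R_Renshaw) = R_f + β × MRP = 1.2454% + 0.2001 × 4.7863% = 2.20%

2.20%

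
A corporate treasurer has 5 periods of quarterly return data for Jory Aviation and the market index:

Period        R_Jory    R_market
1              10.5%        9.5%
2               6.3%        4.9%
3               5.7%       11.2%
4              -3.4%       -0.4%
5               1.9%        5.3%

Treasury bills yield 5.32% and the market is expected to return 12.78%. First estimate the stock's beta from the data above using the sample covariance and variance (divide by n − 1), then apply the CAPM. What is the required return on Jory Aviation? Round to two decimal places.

12.41%

Mean R_i = (10.5 + 6.3 + 5.7 − 3.4 + 1.9) / 5 = 4.2000%
Mean R_m = (9.5 + 4.9 + 11.2 − 0.4 + 5.3) / 5 = 6.1000%
Σ(R_i − R̄_i)(R_m − R̄_m) = 77.7900  ⇒  Cov = 77.7900 / 4 = 19.4475
Σ(R_m − R̄_m)² = 81.9000  ⇒  Var(R_m) = 81.9000 / 4 = 20.4750
β = Cov / Var(R_m) = 19.4475 / 20.4750 = 0.9498
MRP = 12.78% − 5.32% = 7.46%
E(R) = R_f + β × MRP = 5.32% + 0.9498 × 7.46% = 12.41%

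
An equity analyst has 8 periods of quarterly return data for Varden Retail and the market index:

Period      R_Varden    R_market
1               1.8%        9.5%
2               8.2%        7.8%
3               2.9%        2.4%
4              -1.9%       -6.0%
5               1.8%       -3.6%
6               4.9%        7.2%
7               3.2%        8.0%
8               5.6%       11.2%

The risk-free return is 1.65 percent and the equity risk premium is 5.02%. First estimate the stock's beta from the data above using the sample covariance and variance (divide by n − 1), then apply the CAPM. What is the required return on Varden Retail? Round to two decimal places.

Mean R_i = (1.8 + 8.2 + 2.9 − 1.9 + 1.8 + 4.9 + 3.2 + 5.6) / 8 = 3.3125%
Mean R_m = (9.5 + 7.8 + 2.4 − 6.0 − 3.6 + 7.2 + 8.0 + 11.2) / 8 = 4.5625%
Σ(R_i − R̄_i)(R_m − R̄_m) = 95.6338  ⇒  Cov = 95.6338 / 7 = 13.6620
Σ(R_m − R̄_m)² = 280.5588  ⇒  Var(R_m) = 280.5588 / 7 = 40.0798
β = Cov / Var(R_m) = 13.6620 / 40.0798 = 0.3409
E(R) = R_f + β × MRP = 1.65% + 0.3409 × 5.02% = 3.36%

3.36%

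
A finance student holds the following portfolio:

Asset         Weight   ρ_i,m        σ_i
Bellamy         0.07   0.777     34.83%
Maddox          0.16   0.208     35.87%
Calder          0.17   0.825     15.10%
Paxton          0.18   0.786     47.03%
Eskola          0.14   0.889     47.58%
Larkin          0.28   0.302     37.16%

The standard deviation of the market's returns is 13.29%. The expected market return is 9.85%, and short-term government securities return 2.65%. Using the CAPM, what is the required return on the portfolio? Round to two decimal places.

13.99%

β_Bellamy = 0.777 × 34.83% / 13.29% = 2.0363
β_Maddox = 0.208 × 35.87% / 13.29% = 0.5614
β_Calder = 0.825 × 15.10% / 13.29% = 0.9374
β_Paxton = 0.786 × 47.03% / 13.29% = 2.7815
β_Eskola = 0.889 × 47.58% / 13.29% = 3.1827
β_Larkin = 0.302 × 37.16% / 13.29% = 0.8444
β_P = Σ w_i β_i = 0.07×2.0363 + 0.16×0.5614 + 0.17×0.9374 + 0.18×2.7815 + 0.14×3.1827 + 0.28×0.8444 = 1.5744
MRP = 9.85% − 2.65% = 7.20%
E(R_P) = R_f + β_P × MRP = 2.65% + 1.5744 × 7.20% = 13.99%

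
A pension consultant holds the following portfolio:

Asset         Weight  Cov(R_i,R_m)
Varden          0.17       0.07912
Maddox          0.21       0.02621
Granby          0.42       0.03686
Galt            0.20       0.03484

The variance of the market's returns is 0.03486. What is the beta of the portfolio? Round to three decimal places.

β_Varden = 0.07912 / 0.03486 = 2.2697
β_Maddox = 0.02621 / 0.03486 = 0.7519
β_Granby = 0.03686 / 0.03486 = 1.0574
β_Galt = 0.03484 / 0.03486 = 0.9994
β_P = Σ w_i β_i = 0.17×2.2697 + 0.21×0.7519 + 0.42×1.0574 + 0.20×0.9994 = 1.1877

1.188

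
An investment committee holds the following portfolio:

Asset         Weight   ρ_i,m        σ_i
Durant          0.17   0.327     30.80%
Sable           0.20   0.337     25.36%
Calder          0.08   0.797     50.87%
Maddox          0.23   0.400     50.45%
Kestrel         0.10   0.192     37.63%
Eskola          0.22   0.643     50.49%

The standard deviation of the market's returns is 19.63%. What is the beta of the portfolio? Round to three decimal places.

β_Durant = 0.327 × 30.80% / 19.63% = 0.5131
β_Sable = 0.337 × 25.36% / 19.63% = 0.4354
β_Calder = 0.797 × 50.87% / 19.63% = 2.0654
β_Maddox = 0.400 × 50.45% / 19.63% = 1.0280
β_Kestrel = 0.192 × 37.63% / 19.63% = 0.3681
β_Eskola = 0.643 × 50.49% / 19.63% = 1.6538
β_P = Σ w_i β_i = 0.17×0.5131 + 0.20×0.4354 + 0.08×2.0654 + 0.23×1.0280 + 0.10×0.3681 + 0.22×1.6538 = 0.9766

0.977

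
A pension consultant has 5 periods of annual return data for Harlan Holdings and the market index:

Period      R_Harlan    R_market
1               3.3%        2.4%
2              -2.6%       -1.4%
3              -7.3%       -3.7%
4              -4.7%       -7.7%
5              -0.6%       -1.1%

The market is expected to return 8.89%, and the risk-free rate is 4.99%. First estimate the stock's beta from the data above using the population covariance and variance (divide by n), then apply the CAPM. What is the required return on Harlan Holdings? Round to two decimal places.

8.37%

Mean R_i = (3.3 − 2.6 − 7.3 − 4.7 − 0.6) / 5 = -2.3800%
Mean R_m = (2.4 − 1.4 − 3.7 − 7.7 − 1.1) / 5 = -2.3000%
Σ(R_i − R̄_i)(R_m − R̄_m) = 48.0500  ⇒  Cov = 48.0500 / 5 = 9.6100
Σ(R_m − R̄_m)² = 55.4600  ⇒  Var(R_m) = 55.4600 / 5 = 11.0920
β = Cov / Var(R_m) = 9.6100 / 11.0920 = 0.8664
MRP = 8.89% − 4.99% = 3.90%
E(R) = R_f + β × MRP = 4.99% + 0.8664 × 3.90% = 8.37%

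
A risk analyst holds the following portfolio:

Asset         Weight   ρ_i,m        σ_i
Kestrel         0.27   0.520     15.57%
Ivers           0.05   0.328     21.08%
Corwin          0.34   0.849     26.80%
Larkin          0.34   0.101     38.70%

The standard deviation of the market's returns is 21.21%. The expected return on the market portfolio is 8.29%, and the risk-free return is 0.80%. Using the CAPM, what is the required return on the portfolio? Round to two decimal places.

4.90%

β_Kestrel = 0.520 × 15.57% / 21.21% = 0.3817
β_Ivers = 0.328 × 21.08% / 21.21% = 0.3260
β_Corwin = 0.849 × 26.80% / 21.21% = 1.0728
β_Larkin = 0.101 × 38.70% / 21.21% = 0.1843
β_P = Σ w_i β_i = 0.27×0.3817 + 0.05×0.3260 + 0.34×1.0728 + 0.34×0.1843 = 0.5468
MRP = 8.29% − 0.80% = 7.49%
E(R_P) = R_f + β_P × MRP = 0.80% + 0.5468 × 7.49% = 4.90%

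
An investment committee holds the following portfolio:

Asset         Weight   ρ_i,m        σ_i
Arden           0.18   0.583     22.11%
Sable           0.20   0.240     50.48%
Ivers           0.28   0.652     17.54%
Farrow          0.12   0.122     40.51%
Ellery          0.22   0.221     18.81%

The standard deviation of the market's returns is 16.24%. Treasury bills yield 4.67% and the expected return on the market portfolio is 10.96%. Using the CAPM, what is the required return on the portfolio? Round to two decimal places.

8.33%

β_Arden = 0.583 × 22.11% / 16.24% = 0.7937
β_Sable = 0.240 × 50.48% / 16.24% = 0.7460
β_Ivers = 0.652 × 17.54% / 16.24% = 0.7042
β_Farrow = 0.122 × 40.51% / 16.24% = 0.3043
β_Ellery = 0.221 × 18.81% / 16.24% = 0.2560
β_P = Σ w_i β_i = 0.18×0.7937 + 0.20×0.7460 + 0.28×0.7042 + 0.12×0.3043 + 0.22×0.2560 = 0.5821
MRP = 10.96% − 4.67% = 6.29%
E(R_P) = R_f + β_P × MRP = 4.67% + 0.5821 × 6.29% = 8.33%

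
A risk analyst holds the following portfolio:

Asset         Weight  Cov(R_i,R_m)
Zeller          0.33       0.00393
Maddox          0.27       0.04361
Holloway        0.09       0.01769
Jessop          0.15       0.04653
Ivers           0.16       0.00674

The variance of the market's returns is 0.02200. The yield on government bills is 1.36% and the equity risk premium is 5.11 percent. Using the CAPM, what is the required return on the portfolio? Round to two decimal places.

β_Zeller = 0.00393 / 0.02200 = 0.1786
β_Maddox = 0.04361 / 0.02200 = 1.9823
β_Holloway = 0.01769 / 0.02200 = 0.8041
β_Jessop = 0.04653 / 0.02200 = 2.1150
β_Ivers = 0.00674 / 0.02200 = 0.3064
β_P = Σ w_i β_i = 0.33×0.1786 + 0.27×1.9823 + 0.09×0.8041 + 0.15×2.1150 + 0.16×0.3064 = 1.0328
E(R_P) = R_f + β_P × MRP = 1.36% + 1.0328 × 5.11% = 6.64%

6.64%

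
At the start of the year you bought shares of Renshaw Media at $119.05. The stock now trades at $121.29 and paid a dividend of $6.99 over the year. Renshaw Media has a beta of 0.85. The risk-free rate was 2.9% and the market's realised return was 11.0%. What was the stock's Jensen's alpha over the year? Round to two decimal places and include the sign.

Realised HPR = (P1 + D1 − P0) / P0 = (121.29 + 6.99 − 119.05) / 119.05 = 9.23 / 119.05 = 7.7530%
MRP = 11.0% − 2.9% = 8.10%
CAPM required = R_f + β·MRP = 2.9% + 0.85 × 8.1% = 9.7850%
α = realised − required = 7.7530% − 9.7850% = -2.03%

-2.03%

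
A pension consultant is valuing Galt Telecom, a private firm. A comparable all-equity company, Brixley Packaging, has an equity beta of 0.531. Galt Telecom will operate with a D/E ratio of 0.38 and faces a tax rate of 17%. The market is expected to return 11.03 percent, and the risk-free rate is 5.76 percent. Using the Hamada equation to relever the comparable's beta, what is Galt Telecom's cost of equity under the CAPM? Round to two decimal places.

9.44%

β_L = β_U × [1 + (1 − t)(D/E)] = 0.531 × [1 + (1 − 0.17) × 0.38]
    = 0.531 × [1 + 0.83 × 0.38] = 0.531 × 1.3154 = 0.6985
MRP = 11.03% − 5.76% = 5.27%
E(R) = R_f + β_L × MRP = 5.76% + 0.6985 × 5.27% = 9.44%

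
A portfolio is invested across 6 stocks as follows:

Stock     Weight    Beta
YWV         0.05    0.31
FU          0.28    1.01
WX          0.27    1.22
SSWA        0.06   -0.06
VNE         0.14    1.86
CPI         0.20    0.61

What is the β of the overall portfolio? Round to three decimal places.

1.007

β_P = Σ w_i β_i = 0.05×0.31 + 0.28×1.01 + 0.27×1.22 + 0.06×-0.06 + 0.14×1.86 + 0.20×0.61 = 1.0065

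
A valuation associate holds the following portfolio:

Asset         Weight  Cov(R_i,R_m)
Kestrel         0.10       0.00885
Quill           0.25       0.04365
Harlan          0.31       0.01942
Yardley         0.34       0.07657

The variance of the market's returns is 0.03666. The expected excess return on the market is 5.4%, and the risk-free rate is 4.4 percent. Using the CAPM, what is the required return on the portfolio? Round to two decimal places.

10.86%

β_Kestrel = 0.00885 / 0.03666 = 0.2414
β_Quill = 0.04365 / 0.03666 = 1.1907
β_Harlan = 0.01942 / 0.03666 = 0.5297
β_Yardley = 0.07657 / 0.03666 = 2.0887
β_P = Σ w_i β_i = 0.10×0.2414 + 0.25×1.1907 + 0.31×0.5297 + 0.34×2.0887 = 1.1962
E(R_P) = R_f + β_P × MRP = 4.4% + 1.1962 × 5.4% = 10.86%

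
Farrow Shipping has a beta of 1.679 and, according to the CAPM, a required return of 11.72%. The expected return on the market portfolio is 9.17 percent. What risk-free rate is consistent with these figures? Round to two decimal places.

E(R) = R_f + β(E(R_m) − R_f) = R_f(1 − β) + β·E(R_m)
11.72% = R_f × (1 − 1.679) + 1.679 × 9.17%
11.72% = R_f × -0.679 + 15.39643%
R_f = (11.72% − 15.39643%) / -0.679 = 5.41%

5.41%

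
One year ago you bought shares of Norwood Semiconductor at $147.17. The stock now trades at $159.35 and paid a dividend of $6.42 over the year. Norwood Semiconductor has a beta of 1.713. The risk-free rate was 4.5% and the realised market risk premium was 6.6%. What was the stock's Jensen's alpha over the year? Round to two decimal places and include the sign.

Realised HPR = (P1 + D1 − P0) / P0 = (159.35 + 6.42 − 147.17) / 147.17 = 18.60 / 147.17 = 12.6384%
CAPM required = R_f + β·MRP = 4.5% + 1.713 × 6.6% = 15.8058%
α = realised − required = 12.6384% − 15.8058% = -3.17%

-3.17%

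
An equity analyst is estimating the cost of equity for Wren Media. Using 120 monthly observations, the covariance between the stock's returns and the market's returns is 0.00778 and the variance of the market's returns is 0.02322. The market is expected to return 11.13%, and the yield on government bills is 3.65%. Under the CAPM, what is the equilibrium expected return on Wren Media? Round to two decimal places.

β = Cov(R_i, R_m) / Var(R_m) = 0.00778 / 0.02322 = 0.3351
MRP = 11.13% − 3.65% = 7.48%
E(R) = R_f + β × MRP = 3.65% + 0.3351 × 7.48% = 6.16%

6.16%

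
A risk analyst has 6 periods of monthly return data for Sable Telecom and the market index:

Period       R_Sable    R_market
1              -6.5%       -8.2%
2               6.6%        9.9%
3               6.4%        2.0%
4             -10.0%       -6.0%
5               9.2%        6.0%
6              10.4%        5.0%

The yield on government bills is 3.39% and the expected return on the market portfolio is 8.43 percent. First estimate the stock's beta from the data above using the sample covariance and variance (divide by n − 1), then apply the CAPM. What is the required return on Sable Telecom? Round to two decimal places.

Mean R_i = (-6.5 + 6.6 + 6.4 − 10.0 + 9.2 + 10.4) / 6 = 2.6833%
Mean R_m = (-8.2 + 9.9 + 2.0 − 6.0 + 6.0 + 5.0) / 6 = 1.4500%
Σ(R_i − R̄_i)(R_m − R̄_m) = 275.2950  ⇒  Cov = 275.2950 / 5 = 55.0590
Σ(R_m − R̄_m)² = 253.6350  ⇒  Var(R_m) = 253.6350 / 5 = 50.7270
β = Cov / Var(R_m) = 55.0590 / 50.7270 = 1.0854
MRP = 8.43% − 3.39% = 5.04%
E(R) = R_f + β × MRP = 3.39% + 1.0854 × 5.04% = 8.86%

8.86%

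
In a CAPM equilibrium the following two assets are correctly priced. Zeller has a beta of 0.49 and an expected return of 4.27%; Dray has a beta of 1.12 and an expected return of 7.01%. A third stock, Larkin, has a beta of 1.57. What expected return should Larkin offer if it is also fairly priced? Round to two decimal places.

MRP (SML slope) = (7.01% − 4.27%) / (1.12 − 0.49) = 2.74% / 0.63 = 4.3492%
R_f (intercept) = 4.27% − 0.49 × 4.3492% = 2.1389%
E(R_Larkin) = R_f + β × MRP = 2.1389% + 1.57 × 4.3492% = 8.97%

8.97%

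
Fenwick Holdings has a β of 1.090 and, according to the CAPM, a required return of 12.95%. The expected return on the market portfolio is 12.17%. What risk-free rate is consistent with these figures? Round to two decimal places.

3.50%

E(R) = R_f + β(E(R_m) − R_f) = R_f(1 − β) + β·E(R_m)
12.95% = R_f × (1 − 1.090) + 1.090 × 12.17%
12.95% = R_f × -0.090 + 13.26530%
R_f = (12.95% − 13.26530%) / -0.090 = 3.50%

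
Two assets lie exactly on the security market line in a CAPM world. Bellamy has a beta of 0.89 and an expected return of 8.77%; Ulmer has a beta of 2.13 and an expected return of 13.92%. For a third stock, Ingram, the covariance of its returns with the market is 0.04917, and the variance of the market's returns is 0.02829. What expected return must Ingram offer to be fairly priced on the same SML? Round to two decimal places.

MRP = (13.92% − 8.77%) / (2.13 − 0.89) = 4.1532%
R_f = 8.77% − 0.89 × 4.1532% = 5.0737%
β_Ingram = Cov / Var(R_m) = 0.04917 / 0.02829 = 1.7381
E(R_Ingram) = R_f + β × MRP = 5.0737% + 1.7381 × 4.1532% = 12.29%

12.29%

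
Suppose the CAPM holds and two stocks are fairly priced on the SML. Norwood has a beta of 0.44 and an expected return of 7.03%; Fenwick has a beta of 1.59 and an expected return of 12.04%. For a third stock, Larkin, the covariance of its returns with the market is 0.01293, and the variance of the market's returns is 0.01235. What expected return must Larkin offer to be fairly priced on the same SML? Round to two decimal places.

9.67%

MRP = (12.04% − 7.03%) / (1.59 − 0.44) = 4.3565%
R_f = 7.03% − 0.44 × 4.3565% = 5.1131%
β_Larkin = Cov / Var(R_m) = 0.01293 / 0.01235 = 1.0470
E(R_Larkin) = R_f + β × MRP = 5.1131% + 1.0470 × 4.3565% = 9.67%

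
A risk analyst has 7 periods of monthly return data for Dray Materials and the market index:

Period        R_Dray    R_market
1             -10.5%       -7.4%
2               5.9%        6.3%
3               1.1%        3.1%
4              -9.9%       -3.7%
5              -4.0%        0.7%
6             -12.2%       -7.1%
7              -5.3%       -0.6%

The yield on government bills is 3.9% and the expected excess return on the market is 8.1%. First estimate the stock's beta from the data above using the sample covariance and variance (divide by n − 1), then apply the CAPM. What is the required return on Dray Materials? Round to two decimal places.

Mean R_i = (-10.5 + 5.9 + 1.1 − 9.9 − 4.0 − 12.2 − 5.3) / 7 = -4.9857%
Mean R_m = (-7.4 + 6.3 + 3.1 − 3.7 + 0.7 − 7.1 − 0.6) / 7 = -1.2429%
Σ(R_i − R̄_i)(R_m − R̄_m) = 198.5343  ⇒  Cov = 198.5343 / 6 = 33.0891
Σ(R_m − R̄_m)² = 158.1971  ⇒  Var(R_m) = 158.1971 / 6 = 26.3662
β = Cov / Var(R_m) = 33.0891 / 26.3662 = 1.2550
E(R) = R_f + β × MRP = 3.9% + 1.2550 × 8.1% = 14.07%

14.07%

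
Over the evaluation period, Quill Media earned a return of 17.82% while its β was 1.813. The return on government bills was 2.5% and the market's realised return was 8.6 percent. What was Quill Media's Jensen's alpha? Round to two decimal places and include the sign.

+4.26%

Market excess return = 8.6% − 2.5% = 6.10%
CAPM benchmark = R_f + β(R_m − R_f) = 2.5% + 1.813 × 6.1% = 13.5593%
α = actual − benchmark = 17.82% − 13.5593% = +4.26%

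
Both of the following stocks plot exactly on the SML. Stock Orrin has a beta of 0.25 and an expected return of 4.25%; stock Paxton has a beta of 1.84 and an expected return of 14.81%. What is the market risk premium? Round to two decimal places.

Both satisfy E(R) = R_f + β·MRP, so the slope of the SML is
MRP = (14.81% − 4.25%) / (1.84 − 0.25) = 10.56% / 1.59 = 6.6415%

6.64%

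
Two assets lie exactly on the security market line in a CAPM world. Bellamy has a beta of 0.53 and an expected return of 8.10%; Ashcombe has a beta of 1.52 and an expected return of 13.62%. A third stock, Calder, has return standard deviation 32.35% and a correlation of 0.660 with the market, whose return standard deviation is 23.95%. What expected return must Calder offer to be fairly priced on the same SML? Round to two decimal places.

10.12%

MRP = (13.62% − 8.10%) / (1.52 − 0.53) = 5.5758%
R_f = 8.10% − 0.53 × 5.5758% = 5.1448%
β_Calder = ρ·σ_i/σ_m = 0.660 × 32.35 / 23.95 = 0.8915
E(R_Calder) = R_f + β × MRP = 5.1448% + 0.8915 × 5.5758% = 10.12%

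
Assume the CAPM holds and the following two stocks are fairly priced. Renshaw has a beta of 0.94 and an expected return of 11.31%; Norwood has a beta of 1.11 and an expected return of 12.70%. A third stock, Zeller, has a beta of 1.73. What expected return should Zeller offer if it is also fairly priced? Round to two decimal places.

MRP (SML slope) = (12.70% − 11.31%) / (1.11 − 0.94) = 1.39% / 0.17 = 8.1765%
R_f (intercept) = 11.31% − 0.94 × 8.1765% = 3.6241%
E(R_Zeller) = R_f + β × MRP = 3.6241% + 1.73 × 8.1765% = 17.77%

17.77%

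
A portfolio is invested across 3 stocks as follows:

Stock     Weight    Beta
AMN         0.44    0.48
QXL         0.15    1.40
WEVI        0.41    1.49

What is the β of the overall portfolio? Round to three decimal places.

β_P = Σ w_i β_i = 0.44×0.48 + 0.15×1.40 + 0.41×1.49 = 1.0321

1.032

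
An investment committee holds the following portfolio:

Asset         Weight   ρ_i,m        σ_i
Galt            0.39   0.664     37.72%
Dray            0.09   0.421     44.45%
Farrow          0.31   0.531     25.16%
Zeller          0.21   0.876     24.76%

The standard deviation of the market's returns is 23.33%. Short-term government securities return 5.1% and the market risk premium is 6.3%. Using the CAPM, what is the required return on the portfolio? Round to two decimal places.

10.54%

β_Galt = 0.664 × 37.72% / 23.33% = 1.0736
β_Dray = 0.421 × 44.45% / 23.33% = 0.8021
β_Farrow = 0.531 × 25.16% / 23.33% = 0.5727
β_Zeller = 0.876 × 24.76% / 23.33% = 0.9297
β_P = Σ w_i β_i = 0.39×1.0736 + 0.09×0.8021 + 0.31×0.5727 + 0.21×0.9297 = 0.8637
E(R_P) = R_f + β_P × MRP = 5.1% + 0.8637 × 6.3% = 10.54%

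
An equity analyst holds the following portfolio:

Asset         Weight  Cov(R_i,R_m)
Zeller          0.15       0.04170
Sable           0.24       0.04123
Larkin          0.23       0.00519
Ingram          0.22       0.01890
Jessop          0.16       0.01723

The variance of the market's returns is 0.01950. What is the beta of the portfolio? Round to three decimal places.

1.244

β_Zeller = 0.04170 / 0.01950 = 2.1385
β_Sable = 0.04123 / 0.01950 = 2.1144
β_Larkin = 0.00519 / 0.01950 = 0.2662
β_Ingram = 0.01890 / 0.01950 = 0.9692
β_Jessop = 0.01723 / 0.01950 = 0.8836
β_P = Σ w_i β_i = 0.15×2.1385 + 0.24×2.1144 + 0.23×0.2662 + 0.22×0.9692 + 0.16×0.8836 = 1.2441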